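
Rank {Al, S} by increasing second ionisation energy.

Al < S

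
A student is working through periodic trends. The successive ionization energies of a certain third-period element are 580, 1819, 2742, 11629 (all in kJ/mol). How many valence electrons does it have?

Look for the largest jump between consecutive ionization energies: IE4/IE3 ≈ 4.2, far larger than any earlier ratio.
That jump marks the point where a core electron is being removed. So the atom has 3 valence electrons.

3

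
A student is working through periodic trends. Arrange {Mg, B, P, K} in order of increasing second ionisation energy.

Mg < P < B < K

After 1 electron has been removed, what remains? Mg⁺ still has 1 valence electron; B⁺ still has 2 valence electrons; P⁺ still has 4 valence electrons; K⁺ is the bare [Ar] core.
Core electrons are held far more tightly than valence electrons, so K tops the IE_2 order.
Valence configurations: Mg⁺ [Ne]3s¹, B⁺ [He]2s², P⁺ [Ne]3s²3p².
Approximate IE_2 values (kJ/mol): Mg 1451, B 2427, P 1907, K 3052.
Hence IE_2: Mg < P < B < K.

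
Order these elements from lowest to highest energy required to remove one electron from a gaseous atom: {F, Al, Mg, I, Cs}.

F is in period 2, group 17; Mg is in period 3, group 2; Al is in period 3, group 13; I is in period 5, group 17; Cs is in period 6, group 1.
IE₁ increases left→right with effective nuclear charge and decreases top→bottom as the valence shell moves farther out.
These span different periods and groups, so the two trends combine.
Al > Cs: relative to Cs, both the across-period and down-group shifts push Al's first ionization energy up.
Mg > Al: this pair runs against the simple trend — see the exception note.
I > Mg: the two effects oppose for this pair; the across-period effect wins (1008 vs 738 kJ/mol).
F > I: they share group 17; the group trend gives F the larger value.
Note the exception: Mg has a higher first ionization energy than Al, contrary to the simple trend — Al's single 3p electron is easier to remove than one from Mg's filled 3s².
For reference (kJ/mol): F 1681, Mg 738, Al 578, I 1008, Cs 376.
So from lowest to highest: Cs < Al < Mg < I < F.

Cs, Al, Mg, I, F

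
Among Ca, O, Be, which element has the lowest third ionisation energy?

Ca

After 2 electrons have been removed, what remains? Ca²⁺ is the bare [Ar] core; O²⁺ still has 4 valence electrons; Be²⁺ is the bare [He] core.
Usually core removal costs more than valence removal, but here the competition is close: a tightly held n=2 valence electron can cost more to remove than an n=3 core electron, so the actual values have to decide it.
The numbers (kJ/mol): Ca 4912, O 5300, Be 14849.
Putting it together, IE_3: Ca < O < Be.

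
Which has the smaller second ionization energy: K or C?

After 1 electron has been removed, what remains? K⁺ is the bare [Ar] core; C⁺ still has 3 valence electrons.
Pulling an electron out of a noble-gas core costs far more than removing a remaining valence electron, so K sits at the high end of IE_2.
The numbers (kJ/mol): K 3052, C 2353.
Putting it together, IE_2: C < K.

C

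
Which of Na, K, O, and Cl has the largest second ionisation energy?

Na

After 1 electron has been removed, what remains? Na⁺ is the bare [Ne] core; K⁺ is the bare [Ar] core; O⁺ still has 5 valence electrons; Cl⁺ still has 6 valence electrons.
Usually core removal costs more than valence removal, but here the competition is close: a tightly held n=2 valence electron can cost more to remove than an n=3 core electron, so the actual values have to decide it.
Valence configurations: O⁺ [He]2s²2p³, Cl⁺ [Ne]3s²3p⁴.
Approximate IE_2 values (kJ/mol): Na 4562, K 3052, O 3388, Cl 2298.
Overall IE_2 order: Cl < K < O < Na.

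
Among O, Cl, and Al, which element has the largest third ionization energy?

O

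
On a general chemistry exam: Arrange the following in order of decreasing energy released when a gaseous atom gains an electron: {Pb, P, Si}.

Si is in period 3, group 14; P is in period 3, group 15; Pb is in period 6, group 14.
Electron affinity generally becomes more exothermic across a period toward the halogens and less exothermic down a group.
Neither a single period nor a single group — weigh both effects.
P > Pb: both effects reinforce here, so P is clearly the higher of the two.
Si > P: this pair runs against the simple trend — see the exception note.
Note the exception: Si has a higher electron affinity than P, contrary to the simple trend — adding an electron to P's half-filled 3p³ is unfavourable, so Si (3p²) has the more exothermic EA.
Tabulated electron affinity (kJ/mol): Si 134, P 72, Pb 35.
So from highest to lowest: Si > P > Pb.

Si > P > Pb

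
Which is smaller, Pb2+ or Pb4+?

Pb4+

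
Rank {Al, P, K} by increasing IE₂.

Al < P < K

Consider each +1 ion: Al⁺ still has 2 valence electrons; P⁺ still has 4 valence electrons; K⁺ is the bare [Ar] core.
Breaking into a closed-shell core is much more expensive than removing a leftover valence electron — K has the largest IE_2 here.
Valence configurations: Al⁺ [Ne]3s², P⁺ [Ne]3s²3p².
Approximate IE_2 values (kJ/mol): Al 1817, P 1907, K 3052.
Hence IE_2: Al < P < K.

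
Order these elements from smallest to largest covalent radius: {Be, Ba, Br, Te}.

Be, Br, Te, Ba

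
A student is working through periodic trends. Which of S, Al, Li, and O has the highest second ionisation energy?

Li

Consider each +1 ion: S⁺ still has 5 valence electrons; Al⁺ still has 2 valence electrons; Li⁺ is the bare [He] core; O⁺ still has 5 valence electrons.
Pulling an electron out of a noble-gas core costs far more than removing a remaining valence electron, so Li sits at the high end of IE_2.
Valence configurations: S⁺ [Ne]3s²3p³, Al⁺ [Ne]3s², O⁺ [He]2s²2p³.
Approximate IE_2 values (kJ/mol): S 2252, Al 1817, Li 7298, O 3388.
Overall IE_2 order: Al < S < O < Li.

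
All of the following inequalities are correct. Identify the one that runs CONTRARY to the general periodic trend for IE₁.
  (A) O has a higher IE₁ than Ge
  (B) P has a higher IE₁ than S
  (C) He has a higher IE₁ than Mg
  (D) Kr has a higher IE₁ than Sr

(B)

The general trend: IE₁ increases across a period and decreases down a group.
(A) O (period 2, group 16) vs Ge (period 4, group 14): the stated order agrees with the simple trend.
(B) P (period 3, group 15) vs S (period 3, group 16): the stated order contradicts the simple trend.
(C) He (period 1, group 18) vs Mg (period 3, group 2): the stated order agrees with the simple trend.
(D) Kr (period 4, group 18) vs Sr (period 5, group 2): the stated order agrees with the simple trend.
The exception is (B): S (3p⁴) ionizes more easily than half-filled P (3p³) because the paired 3p electron in S is pushed out by e⁻–e⁻ repulsion.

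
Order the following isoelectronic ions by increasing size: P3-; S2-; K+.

K+ < S2- < P3-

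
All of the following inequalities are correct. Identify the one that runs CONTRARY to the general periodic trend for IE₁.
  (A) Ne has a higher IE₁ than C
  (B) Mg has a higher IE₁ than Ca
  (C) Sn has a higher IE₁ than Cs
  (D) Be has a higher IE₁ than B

The general trend: IE₁ increases across a period and decreases down a group.
(A) Ne (period 2, group 18) vs C (period 2, group 14): the stated order agrees with the simple trend.
(B) Mg (period 3, group 2) vs Ca (period 4, group 2): the stated order agrees with the simple trend.
(C) Sn (period 5, group 14) vs Cs (period 6, group 1): the stated order agrees with the simple trend.
(D) Be (period 2, group 2) vs B (period 2, group 13): the stated order contradicts the simple trend.
The exception is (D): removing B's lone 2p electron is easier than breaking Be's filled 2s².

(D)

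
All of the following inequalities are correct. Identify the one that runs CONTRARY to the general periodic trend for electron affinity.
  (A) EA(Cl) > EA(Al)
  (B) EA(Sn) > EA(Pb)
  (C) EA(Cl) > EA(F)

(C)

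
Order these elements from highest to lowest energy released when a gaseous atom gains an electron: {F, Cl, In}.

Cl, F, In

Electron affinity generally becomes more exothermic across a period toward the halogens and less exothermic down a group.
These span different periods and groups, so the two trends combine.
F > In: relative to In, both the across-period and down-group shifts push F's electron affinity up.
Cl > F: this pair runs against the simple trend — see the exception note.
Note the exception: Cl has a higher electron affinity than F, contrary to the simple trend — F's small 2p subshell makes the incoming electron feel strong e⁻–e⁻ repulsion, so Cl actually releases more energy on gaining an electron.
Approximate values (kJ/mol): F 328, Cl 349, In 29.
So from highest to lowest: Cl > F > In.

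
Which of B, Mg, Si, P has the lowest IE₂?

Mg

IE_2 is the cost of taking one more electron from the +1 cation: B⁺ still has 2 valence electrons; Mg⁺ still has 1 valence electron; Si⁺ still has 3 valence electrons; P⁺ still has 4 valence electrons.
All are still removing valence electrons, so compare the +1 ions as you would atoms: IE_2 generally rises across a period (higher Z_eff) and falls down a group (larger shell), subject to the usual subshell exceptions.
Valence configurations: B⁺ [He]2s², Mg⁺ [Ne]3s¹, Si⁺ [Ne]3s²3p¹, P⁺ [Ne]3s²3p².
Approximate IE_2 values (kJ/mol): B 2427, Mg 1451, Si 1577, P 1907.
Putting it together, IE_2: Mg < Si < P < B.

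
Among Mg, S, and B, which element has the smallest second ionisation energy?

Consider each +1 ion: Mg⁺ still has 1 valence electron; S⁺ still has 5 valence electrons; B⁺ still has 2 valence electrons.
All are still removing valence electrons, so compare the +1 ions as you would atoms: IE_2 generally rises across a period (higher Z_eff) and falls down a group (larger shell), subject to the usual subshell exceptions.
Valence configurations: Mg⁺ [Ne]3s¹, S⁺ [Ne]3s²3p³, B⁺ [He]2s².
Tabulated IE_2 (kJ/mol): Mg 1451, S 2252, B 2427.
Overall IE_2 order: Mg < S < B.

Mg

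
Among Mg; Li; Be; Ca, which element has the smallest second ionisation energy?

Consider each +1 ion: Mg⁺ still has 1 valence electron; Li⁺ is the bare [He] core; Be⁺ still has 1 valence electron; Ca⁺ still has 1 valence electron.
Pulling an electron out of a noble-gas core costs far more than removing a remaining valence electron, so Li sits at the high end of IE_2.
Valence configurations: Mg⁺ [Ne]3s¹, Be⁺ [He]2s¹, Ca⁺ [Ar]4s¹.
Tabulated IE_2 (kJ/mol): Mg 1451, Li 7298, Be 1757, Ca 1145.
Hence IE_2: Ca < Mg < Be < Li.

Ca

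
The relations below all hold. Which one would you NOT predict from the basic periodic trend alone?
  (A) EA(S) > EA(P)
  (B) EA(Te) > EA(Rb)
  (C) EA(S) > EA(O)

The general trend: electron affinity increases across a period and decreases down a group.
(A) S (period 3, group 16) vs P (period 3, group 15): the stated order agrees with the simple trend.
(B) Te (period 5, group 16) vs Rb (period 5, group 1): the stated order agrees with the simple trend.
(C) S (period 3, group 16) vs O (period 2, group 16): the stated order contradicts the simple trend.
The exception is (C): the compact 2p subshell of O repels the added electron more than S's larger 3p does.

(C)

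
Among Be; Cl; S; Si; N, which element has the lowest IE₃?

Si

IE_3 is the cost of taking one more electron from the +2 cation: Be²⁺ is the bare [He] core; Cl²⁺ still has 5 valence electrons; S²⁺ still has 4 valence electrons; Si²⁺ still has 2 valence electrons; N²⁺ still has 3 valence electrons.
Breaking into a closed-shell core is much more expensive than removing a leftover valence electron — Be has the largest IE_3 here.
Valence configurations: Cl²⁺ [Ne]3s²3p³, S²⁺ [Ne]3s²3p², Si²⁺ [Ne]3s², N²⁺ [He]2s²2p¹.
The numbers (kJ/mol): Be 14849, Cl 3822, S 3357, Si 3232, N 4578.
Putting it together, IE_3: Si < S < Cl < N < Be.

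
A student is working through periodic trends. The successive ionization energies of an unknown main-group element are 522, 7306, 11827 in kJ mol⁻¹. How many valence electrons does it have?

1

Look for the largest jump between consecutive ionization energies: IE2/IE1 ≈ 14.0, far larger than any earlier ratio.
That jump marks the point where a core electron is being removed. So the atom has 1 valence electron.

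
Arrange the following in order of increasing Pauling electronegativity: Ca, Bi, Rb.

Rb < Ca < Bi

Smaller atoms with higher effective nuclear charge are more electronegative.
Here both period and group differ, so the two effects have to be weighed against each other.
Ca > Rb: relative to Rb, both the across-period and down-group shifts push Ca's electronegativity up.
Bi > Ca: period and group pull opposite ways; the across-period shift dominates (2.02 vs 1.00).
For reference (Pauling): Ca 1.00, Rb 0.82, Bi 2.02.
So from lowest to highest: Rb < Ca < Bi.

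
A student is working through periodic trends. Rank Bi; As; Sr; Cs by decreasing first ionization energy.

As is in period 4, group 15; Sr is in period 5, group 2; Cs is in period 6, group 1; Bi is in period 6, group 15.
First ionization energy rises across a period (greater Z_eff holds electrons more tightly) and falls down a group (valence electrons are farther from the nucleus).
These span different periods and groups, so the two trends combine.
Sr > Cs: relative to Cs, both the across-period and down-group shifts push Sr's first ionization energy up.
Bi > Sr: period and group pull opposite ways; the across-period shift dominates (703 vs 550 kJ/mol).
As > Bi: they share group 15; the group trend gives As the larger value.
Approximate values (kJ/mol): As 947, Sr 550, Cs 376, Bi 703.
So from highest to lowest: As > Bi > Sr > Cs.

As > Bi > Sr > Cs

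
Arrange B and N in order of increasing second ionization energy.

B < N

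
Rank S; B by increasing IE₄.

The fourth ionization energy removes an electron from the +3 ion. For each element: S³⁺ still has 3 valence electrons; B³⁺ is the bare [He] core.
Pulling an electron out of a noble-gas core costs far more than removing a remaining valence electron, so B sits at the high end of IE_4.
Approximate IE_4 values (kJ/mol): S 4556, B 25026.
Putting it together, IE_4: S < B.

S < B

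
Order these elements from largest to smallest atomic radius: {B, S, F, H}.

S, B, F, H

H is in period 1, group 1; B is in period 2, group 13; F is in period 2, group 17; S is in period 3, group 16.
Across a period the added protons contract the valence shell; down a group each new principal shell makes the atom larger.
Neither a single period nor a single group — weigh both effects.
F > H: the two effects oppose for this pair; the down-group effect wins (64 vs 32 pm).
B > F: both are in period 2; the period trend gives B the larger value.
S > B: period and group pull opposite ways; the down-group shift dominates (103 vs 85 pm).
For reference (pm): H 32, B 85, F 64, S 103.
So from largest to smallest: S > B > F > H.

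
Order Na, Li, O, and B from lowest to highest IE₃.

The third ionization energy removes an electron from the +2 ion. For each element: Na²⁺ is already 1 electron into the core; Li²⁺ is already 1 electron into the core; O²⁺ still has 4 valence electrons; B²⁺ still has 1 valence electron.
Core electrons are held far more tightly than valence electrons, so Na and Li top the IE_3 order.
Valence configurations: O²⁺ [He]2s²2p², B²⁺ [He]2s¹.
The numbers (kJ/mol): Na 6910, Li 11815, O 5300, B 3660.
Hence IE_3: B < O < Na < Li.

B < O < Na < Li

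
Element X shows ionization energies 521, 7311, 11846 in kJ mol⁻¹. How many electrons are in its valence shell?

1

Look for the largest jump between consecutive ionization energies: IE2/IE1 ≈ 14.0, far larger than any earlier ratio.
That jump marks the point where a core electron is being removed. So the atom has 1 valence electron.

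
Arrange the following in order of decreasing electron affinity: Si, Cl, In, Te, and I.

Cl > I > Te > Si > In

Si is in period 3, group 14; Cl is in period 3, group 17; In is in period 5, group 13; Te is in period 5, group 16; I is in period 5, group 17.
Atoms with high Z_eff and room in the valence shell (especially the halogens) have the most exothermic electron affinities.
Here both period and group differ, so the two effects have to be weighed against each other.
Si > In: relative to In, both the across-period and down-group shifts push Si's electron affinity up.
Te > Si: period and group pull opposite ways; the across-period shift dominates (190 vs 134 kJ/mol).
I > Te: both are in period 5; the period trend gives I the larger value.
Cl > I: Cl sits above I in group 17, so the down-group effect alone puts Cl higher.
Tabulated electron affinity (kJ/mol): Si 134, Cl 349, In 29, Te 190, I 295.
So from highest to lowest: Cl > I > Te > Si > In.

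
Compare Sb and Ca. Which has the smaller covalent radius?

Sb

Ca is in period 4, group 2; Sb is in period 5, group 15.
Moving right in a period, electrons are added to the same shell under a stronger nuclear pull, so atoms get smaller; moving down, a new shell is opened and atoms get larger.
Here both period and group differ, so the two effects have to be weighed against each other.
Ca > Sb: period and group pull opposite ways; the across-period shift dominates (171 vs 140 pm).
Tabulated atomic radius (pm): Ca 171, Sb 140.
So Sb has the smaller covalent radius (Sb < Ca).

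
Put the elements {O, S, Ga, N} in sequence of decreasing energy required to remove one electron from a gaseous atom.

N, O, S, Ga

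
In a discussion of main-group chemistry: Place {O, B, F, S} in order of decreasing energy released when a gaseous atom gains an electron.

B is in period 2, group 13; O is in period 2, group 16; F is in period 2, group 17; S is in period 3, group 16.
Atoms with high Z_eff and room in the valence shell (especially the halogens) have the most exothermic electron affinities.
Neither a single period nor a single group — weigh both effects.
O > B: both are in period 2; the period trend gives O the larger value.
S > O: this pair runs against the simple trend — see the exception note.
F > S: both effects reinforce here, so F is clearly the higher of the two.
Note the exception: S has a higher electron affinity than O, contrary to the simple trend — the compact 2p subshell of O repels the added electron more than S's larger 3p does.
Tabulated electron affinity (kJ/mol): B 27, O 141, F 328, S 200.
So from highest to lowest: F > S > O > B.

F > S > O > B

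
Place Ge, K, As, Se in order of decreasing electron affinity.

K is in period 4, group 1; Ge is in period 4, group 14; As is in period 4, group 15; Se is in period 4, group 16.
EA tends to increase across a period and decrease down a group, though the pattern is less regular than for IE or radius.
All lie in period 4; the across-period trend (electron affinity increases left to right) applies, with the exception below.
Note the exception: Ge has a higher electron affinity than As, contrary to the simple trend — adding an electron to As's half-filled 4p³ is unfavourable, so Ge (4p²) has the more exothermic EA.
For reference (kJ/mol): K 48, Ge 119, As 78, Se 195.
So from highest to lowest: Se > Ge > As > K.

Se, Ge, As, K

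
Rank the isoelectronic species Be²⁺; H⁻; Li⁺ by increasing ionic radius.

All of these have 2 electrons, so size is governed by nuclear charge alone: the more protons, the stronger the pull on the same electron cloud, and the smaller the ion.
Nuclear charges: Be²⁺ (Z=4), Li⁺ (Z=3), H⁻ (Z=1).
Smallest to largest: Be²⁺ < Li⁺ < H⁻.

Be²⁺ < Li⁺ < H⁻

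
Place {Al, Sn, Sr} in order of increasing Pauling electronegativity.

Sr, Al, Sn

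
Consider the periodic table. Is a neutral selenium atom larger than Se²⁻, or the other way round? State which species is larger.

Se²⁻

Forming Se²⁻ adds 2 electrons to Se. More electron–electron repulsion in the same shell, with unchanged nuclear charge, lets the cloud expand.
An anion is larger than its parent atom: Se²⁻ > Se.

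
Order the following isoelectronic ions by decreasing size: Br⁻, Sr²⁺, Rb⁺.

All of these have 36 electrons, so size is governed by nuclear charge alone: the more protons, the stronger the pull on the same electron cloud, and the smaller the ion.
Nuclear charges: Sr²⁺ (Z=38), Rb⁺ (Z=37), Br⁻ (Z=35).
Largest to smallest: Br⁻ > Rb⁺ > Sr²⁺.

Br⁻, Rb⁺, Sr²⁺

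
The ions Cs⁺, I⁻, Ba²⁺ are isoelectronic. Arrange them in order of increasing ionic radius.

All of these have 54 electrons, so size is governed by nuclear charge alone: the more protons, the stronger the pull on the same electron cloud, and the smaller the ion.
Nuclear charges: Ba²⁺ (Z=56), Cs⁺ (Z=55), I⁻ (Z=53).
Smallest to largest: Ba²⁺ < Cs⁺ < I⁻.

Ba²⁺ < Cs⁺ < I⁻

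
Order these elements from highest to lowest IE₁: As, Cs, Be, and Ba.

Be is in period 2, group 2; As is in period 4, group 15; Cs is in period 6, group 1; Ba is in period 6, group 2.
Across a period the outer electron is held more tightly (higher IE₁); down a group it sits in a higher shell, more shielded, and comes off more easily.
Neither a single period nor a single group — weigh both effects.
Ba > Cs: Ba lies to the right of Cs in period 6, so the across-period effect alone puts Ba higher.
Be > Ba: Be sits above Ba in group 2, so the down-group effect alone puts Be higher.
As > Be: period and group pull opposite ways; the across-period shift dominates (947 vs 900 kJ/mol).
Tabulated first ionization energy (kJ/mol): Be 900, As 947, Cs 376, Ba 503.
So from highest to lowest: As > Be > Ba > Cs.

As > Be > Ba > Cs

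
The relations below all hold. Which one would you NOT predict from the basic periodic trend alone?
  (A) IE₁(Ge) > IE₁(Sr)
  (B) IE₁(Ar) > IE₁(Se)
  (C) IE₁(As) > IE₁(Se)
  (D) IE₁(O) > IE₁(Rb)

The general trend: first ionisation energy increases across a period and decreases down a group.
(A) Ge (period 4, group 14) vs Sr (period 5, group 2): the stated order agrees with the simple trend.
(B) Ar (period 3, group 18) vs Se (period 4, group 16): the stated order agrees with the simple trend.
(C) As (period 4, group 15) vs Se (period 4, group 16): the stated order contradicts the simple trend.
(D) O (period 2, group 16) vs Rb (period 5, group 1): the stated order agrees with the simple trend.
The exception is (C): Se (4p⁴) ionizes more easily than half-filled As (4p³).

(C)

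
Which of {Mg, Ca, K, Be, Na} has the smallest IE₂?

Ca

Consider each +1 ion: Mg⁺ still has 1 valence electron; Ca⁺ still has 1 valence electron; K⁺ is the bare [Ar] core; Be⁺ still has 1 valence electron; Na⁺ is the bare [Ne] core.
Pulling an electron out of a noble-gas core costs far more than removing a remaining valence electron, so K and Na sit at the high end of IE_2.
Valence configurations: Mg⁺ [Ne]3s¹, Ca⁺ [Ar]4s¹, Be⁺ [He]2s¹.
Approximate IE_2 values (kJ/mol): Mg 1451, Ca 1145, K 3052, Be 1757, Na 4562.
Putting it together, IE_2: Ca < Mg < Be < K < Na.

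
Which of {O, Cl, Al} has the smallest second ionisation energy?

Al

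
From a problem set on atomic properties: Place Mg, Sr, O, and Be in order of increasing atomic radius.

Moving right in a period, electrons are added to the same shell under a stronger nuclear pull, so atoms get smaller; moving down, a new shell is opened and atoms get larger.
Here both period and group differ, so the two effects have to be weighed against each other.
Be > O: both are in period 2; the period trend gives Be the larger value.
Mg > Be: they share group 2; the group trend gives Mg the larger value.
Sr > Mg: they share group 2; the group trend gives Sr the larger value.
For reference (pm): Be 102, O 63, Mg 139, Sr 185.
So from smallest to largest: O < Be < Mg < Sr.

O < Be < Mg < Sr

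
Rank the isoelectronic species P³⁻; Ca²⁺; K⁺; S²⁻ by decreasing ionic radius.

P³⁻ > S²⁻ > K⁺ > Ca²⁺

All of these have 18 electrons, so size is governed by nuclear charge alone: the more protons, the stronger the pull on the same electron cloud, and the smaller the ion.
Nuclear charges: Ca²⁺ (Z=20), K⁺ (Z=19), S²⁻ (Z=16), P³⁻ (Z=15).
Largest to smallest: P³⁻ > S²⁻ > K⁺ > Ca²⁺.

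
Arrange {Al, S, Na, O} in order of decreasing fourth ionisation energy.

IE_4 is the cost of taking one more electron from the +3 cation: Al³⁺ is the bare [Ne] core; S³⁺ still has 3 valence electrons; Na³⁺ is already 2 electrons into the core; O³⁺ still has 3 valence electrons.
Core electrons are held far more tightly than valence electrons, so Na and Al top the IE_4 order.
Valence configurations: S³⁺ [Ne]3s²3p¹, O³⁺ [He]2s²2p¹.
Approximate IE_4 values (kJ/mol): Al 11577, S 4556, Na 9543, O 7469.
Hence IE_4: S < O < Na < Al.

Al, Na, O, S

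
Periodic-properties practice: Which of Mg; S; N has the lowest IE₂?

Mg

IE_2 is the cost of taking one more electron from the +1 cation: Mg⁺ still has 1 valence electron; S⁺ still has 5 valence electrons; N⁺ still has 4 valence electrons.
All are still removing valence electrons, so compare the +1 ions as you would atoms: IE_2 generally rises across a period (higher Z_eff) and falls down a group (larger shell), subject to the usual subshell exceptions.
Valence configurations: Mg⁺ [Ne]3s¹, S⁺ [Ne]3s²3p³, N⁺ [He]2s²2p².
Tabulated IE_2 (kJ/mol): Mg 1451, S 2252, N 2856.
Putting it together, IE_2: Mg < S < N.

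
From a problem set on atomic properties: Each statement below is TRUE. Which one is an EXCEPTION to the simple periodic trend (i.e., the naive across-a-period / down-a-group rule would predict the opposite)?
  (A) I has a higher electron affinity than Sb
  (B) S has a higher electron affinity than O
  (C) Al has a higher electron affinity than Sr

(B)

The general trend: electron affinity increases across a period and decreases down a group.
(A) I (period 5, group 17) vs Sb (period 5, group 15): the stated order agrees with the simple trend.
(B) S (period 3, group 16) vs O (period 2, group 16): the stated order contradicts the simple trend.
(C) Al (period 3, group 13) vs Sr (period 5, group 2): the stated order agrees with the simple trend.
The exception is (B): the compact 2p subshell of O repels the added electron more than S's larger 3p does.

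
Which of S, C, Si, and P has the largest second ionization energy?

The second ionization energy removes an electron from the +1 ion. For each element: S⁺ still has 5 valence electrons; C⁺ still has 3 valence electrons; Si⁺ still has 3 valence electrons; P⁺ still has 4 valence electrons.
All are still removing valence electrons, so compare the +1 ions as you would atoms: IE_2 generally rises across a period (higher Z_eff) and falls down a group (larger shell), subject to the usual subshell exceptions.
Valence configurations: S⁺ [Ne]3s²3p³, C⁺ [He]2s²2p¹, Si⁺ [Ne]3s²3p¹, P⁺ [Ne]3s²3p².
Approximate IE_2 values (kJ/mol): S 2252, C 2353, Si 1577, P 1907.
Overall IE_2 order: Si < P < S < C.

C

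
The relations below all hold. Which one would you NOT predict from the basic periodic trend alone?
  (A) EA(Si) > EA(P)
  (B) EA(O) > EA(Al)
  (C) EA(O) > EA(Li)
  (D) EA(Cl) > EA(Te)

(A)

The general trend: electron affinity increases across a period and decreases down a group.
(A) Si (period 3, group 14) vs P (period 3, group 15): the stated order contradicts the simple trend.
(B) O (period 2, group 16) vs Al (period 3, group 13): the stated order agrees with the simple trend.
(C) O (period 2, group 16) vs Li (period 2, group 1): the stated order agrees with the simple trend.
(D) Cl (period 3, group 17) vs Te (period 5, group 16): the stated order agrees with the simple trend.
The exception is (A): adding an electron to P's half-filled 3p³ is unfavourable, so Si (3p²) has the more exothermic EA.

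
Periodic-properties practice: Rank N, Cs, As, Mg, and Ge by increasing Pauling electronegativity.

N is in period 2, group 15; Mg is in period 3, group 2; Ge is in period 4, group 14; As is in period 4, group 15; Cs is in period 6, group 1.
Atoms toward the upper right of the periodic table pull bonding electrons most strongly.
Here both period and group differ, so the two effects have to be weighed against each other.
Mg > Cs: both effects reinforce here, so Mg is clearly the higher of the two.
Ge > Mg: the two effects oppose for this pair; the across-period effect wins (2.01 vs 1.31).
As > Ge: both are in period 4; the period trend gives As the larger value.
N > As: N sits above As in group 15, so the down-group effect alone puts N higher.
Tabulated electronegativity (Pauling): N 3.04, Mg 1.31, Ge 2.01, As 2.18, Cs 0.79.
So from lowest to highest: Cs < Mg < Ge < As < N.

Cs < Mg < Ge < As < N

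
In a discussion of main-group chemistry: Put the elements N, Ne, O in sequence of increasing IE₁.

O, N, Ne

N is in period 2, group 15; O is in period 2, group 16; Ne is in period 2, group 18.
IE₁ increases left→right with effective nuclear charge and decreases top→bottom as the valence shell moves farther out.
All lie in period 2; the across-period trend (first ionization energy increases left to right) applies, with the exception below.
Note the exception: N has a higher first ionization energy than O, contrary to the simple trend — pairing an electron in O's 2p⁴ costs repulsion energy, so O ionizes more easily than half-filled N (2p³).
Approximate values (kJ/mol): N 1402, O 1314, Ne 2081.
So from lowest to highest: O < N < Ne.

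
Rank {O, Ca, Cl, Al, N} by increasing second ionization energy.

After 1 electron has been removed, what remains? O⁺ still has 5 valence electrons; Ca⁺ still has 1 valence electron; Cl⁺ still has 6 valence electrons; Al⁺ still has 2 valence electrons; N⁺ still has 4 valence electrons.
All are still removing valence electrons, so compare the +1 ions as you would atoms: IE_2 generally rises across a period (higher Z_eff) and falls down a group (larger shell), subject to the usual subshell exceptions.
Valence configurations: O⁺ [He]2s²2p³, Ca⁺ [Ar]4s¹, Cl⁺ [Ne]3s²3p⁴, Al⁺ [Ne]3s², N⁺ [He]2s²2p².
Tabulated IE_2 (kJ/mol): O 3388, Ca 1145, Cl 2298, Al 1817, N 2856.
So the second ionization energies run Ca < Al < Cl < N < O.

Ca, Al, Cl, N, O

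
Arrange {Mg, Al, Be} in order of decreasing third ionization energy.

After 2 electrons have been removed, what remains? Mg²⁺ is the bare [Ne] core; Al²⁺ still has 1 valence electron; Be²⁺ is the bare [He] core.
Breaking into a closed-shell core is much more expensive than removing a leftover valence electron — Mg and Be have the largest IE_3 here.
Tabulated IE_3 (kJ/mol): Mg 7733, Al 2745, Be 14849.
Hence IE_3: Al < Mg < Be.

Be > Mg > Al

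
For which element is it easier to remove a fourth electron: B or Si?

Consider each +3 ion: B³⁺ is the bare [He] core; Si³⁺ still has 1 valence electron.
Core electrons are held far more tightly than valence electrons, so B tops the IE_4 order.
Tabulated IE_4 (kJ/mol): B 25026, Si 4356.
Hence IE_4: Si < B.

Si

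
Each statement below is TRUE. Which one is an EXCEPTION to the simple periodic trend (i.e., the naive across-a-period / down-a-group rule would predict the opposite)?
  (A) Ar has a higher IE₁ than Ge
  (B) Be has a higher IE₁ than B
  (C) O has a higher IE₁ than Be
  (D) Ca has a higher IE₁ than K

The general trend: IE₁ increases across a period and decreases down a group.
(A) Ar (period 3, group 18) vs Ge (period 4, group 14): the stated order agrees with the simple trend.
(B) Be (period 2, group 2) vs B (period 2, group 13): the stated order contradicts the simple trend.
(C) O (period 2, group 16) vs Be (period 2, group 2): the stated order agrees with the simple trend.
(D) Ca (period 4, group 2) vs K (period 4, group 1): the stated order agrees with the simple trend.
The exception is (B): removing B's lone 2p electron is easier than breaking Be's filled 2s².

(B)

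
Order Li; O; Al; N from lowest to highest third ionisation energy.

Al < N < O < Li

The third ionization energy removes an electron from the +2 ion. For each element: Li²⁺ is already 1 electron into the core; O²⁺ still has 4 valence electrons; Al²⁺ still has 1 valence electron; N²⁺ still has 3 valence electrons.
Pulling an electron out of a noble-gas core costs far more than removing a remaining valence electron, so Li sits at the high end of IE_3.
Valence configurations: O²⁺ [He]2s²2p², Al²⁺ [Ne]3s¹, N²⁺ [He]2s²2p¹.
Approximate IE_3 values (kJ/mol): Li 11815, O 5300, Al 2745, N 4578.
Putting it together, IE_3: Al < N < O < Li.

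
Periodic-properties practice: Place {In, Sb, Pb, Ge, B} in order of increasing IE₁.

B is in period 2, group 13; Ge is in period 4, group 14; In is in period 5, group 13; Sb is in period 5, group 15; Pb is in period 6, group 14.
Removing the outermost electron gets harder across a period and easier down a group.
These span different periods and groups, so the two trends combine.
Pb > In: period and group pull opposite ways; the across-period shift dominates (716 vs 558 kJ/mol).
Ge > Pb: they share group 14; the group trend gives Ge the larger value.
B > Ge: the two effects oppose for this pair; the down-group effect wins (801 vs 762 kJ/mol).
Sb > B: the two effects oppose for this pair; the across-period effect wins (831 vs 801 kJ/mol).
For reference (kJ/mol): B 801, Ge 762, In 558, Sb 831, Pb 716.
So from lowest to highest: In < Pb < Ge < B < Sb.

In, Pb, Ge, B, Sb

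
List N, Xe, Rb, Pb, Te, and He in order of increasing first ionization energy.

Rb < Pb < Te < Xe < N < He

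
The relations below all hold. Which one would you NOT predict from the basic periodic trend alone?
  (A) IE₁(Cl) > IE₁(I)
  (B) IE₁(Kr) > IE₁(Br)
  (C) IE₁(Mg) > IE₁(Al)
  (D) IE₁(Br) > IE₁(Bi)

The general trend: IE₁ increases across a period and decreases down a group.
(A) Cl (period 3, group 17) vs I (period 5, group 17): the stated order agrees with the simple trend.
(B) Kr (period 4, group 18) vs Br (period 4, group 17): the stated order agrees with the simple trend.
(C) Mg (period 3, group 2) vs Al (period 3, group 13): the stated order contradicts the simple trend.
(D) Br (period 4, group 17) vs Bi (period 6, group 15): the stated order agrees with the simple trend.
The exception is (C): Al's single 3p electron is easier to remove than one from Mg's filled 3s².

(C)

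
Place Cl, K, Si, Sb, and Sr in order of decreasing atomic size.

Si is in period 3, group 14; Cl is in period 3, group 17; K is in period 4, group 1; Sr is in period 5, group 2; Sb is in period 5, group 15.
Moving right in a period, electrons are added to the same shell under a stronger nuclear pull, so atoms get smaller; moving down, a new shell is opened and atoms get larger.
Neither a single period nor a single group — weigh both effects.
Si > Cl: both are in period 3; the period trend gives Si the larger value.
Sb > Si: period and group pull opposite ways; the down-group shift dominates (140 vs 116 pm).
Sr > Sb: both are in period 5; the period trend gives Sr the larger value.
K > Sr: the two effects oppose for this pair; the across-period effect wins (196 vs 185 pm).
Approximate values (pm): Si 116, Cl 99, K 196, Sr 185, Sb 140.
So from largest to smallest: K > Sr > Sb > Si > Cl.

K, Sr, Sb, Si, Cl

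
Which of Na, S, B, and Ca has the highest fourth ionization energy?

B

Consider each +3 ion: Na³⁺ is already 2 electrons into the core; S³⁺ still has 3 valence electrons; B³⁺ is the bare [He] core; Ca³⁺ is already 1 electron into the core.
Pulling an electron out of a noble-gas core costs far more than removing a remaining valence electron, so Ca, Na and B sit at the high end of IE_4.
Approximate IE_4 values (kJ/mol): Na 9543, S 4556, B 25026, Ca 6491.
Hence IE_4: S < Ca < Na < B.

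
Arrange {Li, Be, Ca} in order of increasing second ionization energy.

The second ionization energy removes an electron from the +1 ion. For each element: Li⁺ is the bare [He] core; Be⁺ still has 1 valence electron; Ca⁺ still has 1 valence electron.
Breaking into a closed-shell core is much more expensive than removing a leftover valence electron — Li has the largest IE_2 here.
Valence configurations: Be⁺ [He]2s¹, Ca⁺ [Ar]4s¹.
Approximate IE_2 values (kJ/mol): Li 7298, Be 1757, Ca 1145.
Overall IE_2 order: Ca < Be < Li.

Ca < Be < Li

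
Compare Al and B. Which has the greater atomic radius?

Al

Atomic radius shrinks across a period as nuclear charge pulls the same shell inward, and grows down a group as new shells are added.
All are in group 13, so atomic radius increases down the group.
So Al has the greater atomic radius (Al > B).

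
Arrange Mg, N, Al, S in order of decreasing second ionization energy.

N > S > Al > Mg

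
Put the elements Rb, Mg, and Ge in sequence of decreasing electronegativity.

Ge, Mg, Rb

Mg is in period 3, group 2; Ge is in period 4, group 14; Rb is in period 5, group 1.
Electronegativity increases across a period and decreases down a group, tracking effective nuclear charge and atomic size.
These span different periods and groups, so the two trends combine.
Mg > Rb: relative to Rb, both the across-period and down-group shifts push Mg's electronegativity up.
Ge > Mg: period and group pull opposite ways; the across-period shift dominates (2.01 vs 1.31).
For reference (Pauling): Mg 1.31, Ge 2.01, Rb 0.82.
So from highest to lowest: Ge > Mg > Rb.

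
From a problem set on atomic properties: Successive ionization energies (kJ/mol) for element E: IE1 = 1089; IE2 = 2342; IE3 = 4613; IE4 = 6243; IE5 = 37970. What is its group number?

Group 14

Look for the largest jump between consecutive ionization energies: IE5/IE4 ≈ 6.1, far larger than any earlier ratio.
That jump marks the point where a core electron is being removed. So the atom has 4 valence electrons.
A main-group element with 4 valence electrons is in group 14.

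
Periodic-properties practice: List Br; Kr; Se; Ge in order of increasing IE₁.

Ge is in period 4, group 14; Se is in period 4, group 16; Br is in period 4, group 17; Kr is in period 4, group 18.
IE₁ increases left→right with effective nuclear charge and decreases top→bottom as the valence shell moves farther out.
All lie in period 4, so first ionization energy increases left to right.
So from lowest to highest: Ge < Se < Br < Kr.

Ge < Se < Br < Kr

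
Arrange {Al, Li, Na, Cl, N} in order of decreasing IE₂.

Li, Na, N, Cl, Al

After 1 electron has been removed, what remains? Al⁺ still has 2 valence electrons; Li⁺ is the bare [He] core; Na⁺ is the bare [Ne] core; Cl⁺ still has 6 valence electrons; N⁺ still has 4 valence electrons.
Breaking into a closed-shell core is much more expensive than removing a leftover valence electron — Na and Li have the largest IE_2 here.
Valence configurations: Al⁺ [Ne]3s², Cl⁺ [Ne]3s²3p⁴, N⁺ [He]2s²2p².
The numbers (kJ/mol): Al 1817, Li 7298, Na 4562, Cl 2298, N 2856.
Overall IE_2 order: Al < Cl < N < Na < Li.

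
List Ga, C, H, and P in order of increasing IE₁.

Ga < P < C < H

H is in period 1, group 1; C is in period 2, group 14; P is in period 3, group 15; Ga is in period 4, group 13.
First ionization energy rises across a period (greater Z_eff holds electrons more tightly) and falls down a group (valence electrons are farther from the nucleus).
Neither a single period nor a single group — weigh both effects.
P > Ga: relative to Ga, both the across-period and down-group shifts push P's first ionization energy up.
C > P: the two effects oppose for this pair; the down-group effect wins (1086 vs 1012 kJ/mol).
H > C: the two effects oppose for this pair; the down-group effect wins (1312 vs 1086 kJ/mol).
For reference (kJ/mol): H 1312, C 1086, P 1012, Ga 579.
So from lowest to highest: Ga < P < C < H.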